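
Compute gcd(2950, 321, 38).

gcd(2950, 321):
  2950 = 9×321 + 61
  321 = 5×61 + 16
  61 = 3×16 + 13
  16 = 1×13 + 3
  13 = 4×3 + 1
  3 = 3×1
so gcd(2950, 321) = 1.
gcd(1, 38) = 1.

1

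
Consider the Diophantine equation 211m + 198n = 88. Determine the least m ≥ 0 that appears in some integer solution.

22

gcd(211, 198) = 1.
1 divides 88, so solutions exist.
By Bézout, 211*(61) + 198*(-65) = 1.
Scale by 88/1 = 88: (m₀, n₀) = (5368, -5720).
General solution: m = 5368 + 198t, n = -5720 - 211t for integer t.
m ≥ 0: smallest is 5368 mod 198 = 22 (at t = -27), with n = -23.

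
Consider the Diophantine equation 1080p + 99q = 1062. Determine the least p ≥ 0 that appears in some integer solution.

3

gcd(1080, 99):
  1080 = 10×99 + 90
  99 = 1×90 + 9
  90 = 10×9
so gcd(1080, 99) = 9.
9 divides 1062, so solutions exist.
Back-substitute for Bézout coefficients:
  9 = 99 - 1×90
  ... = 1080×(-1) + 99×(11)
Scale by 1062/9 = 118: (p₀, q₀) = (-118, 1298).
General solution: p = -118 + 11t, q = 1298 - 120t for integer t.
p ≥ 0: smallest is -118 mod 11 = 3 (at t = 11), with q = -22.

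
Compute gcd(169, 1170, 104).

13

gcd(1170, 169) = 13  (1170 = 6·169 + 156, 169 = 1·156 + 13, 156 = 12·13).
gcd(13, 104) = 13.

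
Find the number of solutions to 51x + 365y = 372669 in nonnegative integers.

20

gcd(365, 51):
  365 = 7·51 + 8
  51 = 6·8 + 3
  8 = 2·3 + 2
  3 = 1·2 + 1
  2 = 2·1
so gcd(365, 51) = 1.
Back-substitute for Bézout coefficients:
  1 = 3 - 1·2
  ... = 51·(136) + 365·(-19)
Scale by 372669: one solution is (50682984, -7080711). Reduce x mod 365: (179, 996).
General: x = 179 + 365t, y = 996 - 51t.
x ≥ 0 ⇒ t ≥ 0; y ≥ 0 ⇒ t ≤ 19. So t ∈ [0, 19]: 20 solutions.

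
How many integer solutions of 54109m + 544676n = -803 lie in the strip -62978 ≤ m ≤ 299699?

gcd(544676, 54109):
  544676 = 10·54109 + 3586
  54109 = 15·3586 + 319
  3586 = 11·319 + 77
  319 = 4·77 + 11
  77 = 7·11
so gcd(544676, 54109) = 11.
Back-substitute for Bézout coefficients:
  11 = 319 - 4·77
  ... = 54109·(6835) + 544676·(-679)
Scale by -73: particular solution (-498955, 49567); reduce m mod 49516: (45721, -4542).
General solution: m = 45721 + 49516t, n = -4542 - 4919t for integer t.
-62978 ≤ 45721 + 49516t ≤ 299699 gives t ∈ [-2, 5], which is 8 values.

8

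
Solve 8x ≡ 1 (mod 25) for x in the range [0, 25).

22

gcd(25, 8) = 1  (25 = 3*8 + 1, 8 = 8*1).
Back-substituting, 8*(-3) + 25*(1) = 1.
So 8*-3 ≡ 1 (mod 25), and -3 mod 25 = 22.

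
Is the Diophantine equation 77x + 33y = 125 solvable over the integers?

no

gcd(77, 33) = 11  (77 = 2*33 + 11, 33 = 3*11).
11 does not divide 125 (remainder 4), so no integer solutions.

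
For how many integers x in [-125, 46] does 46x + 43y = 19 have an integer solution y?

gcd(46, 43):
  46 = 1×43 + 3
  43 = 14×3 + 1
  3 = 3×1
so gcd(46, 43) = 1.
Back-substitute for Bézout coefficients:
  1 = 43 - 14×3
  ... = 46×(-14) + 43×(15)
Scale by 19: particular solution (-266, 285); reduce x mod 43: (35, -37).
General solution: x = 35 + 43t, y = -37 - 46t for integer t.
-125 ≤ 35 + 43t ≤ 46 gives t ∈ [-3, 0], which is 4 values.

4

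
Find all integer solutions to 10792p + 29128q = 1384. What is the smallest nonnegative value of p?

2880

gcd(29128, 10792):
  29128 = 2×10792 + 7544
  10792 = 1×7544 + 3248
  7544 = 2×3248 + 1048
  3248 = 3×1048 + 104
  1048 = 10×104 + 8
  104 = 13×8
so gcd(29128, 10792) = 8.
8 divides 1384, so solutions exist.
Back-substitute for Bézout coefficients:
  8 = 1048 - 10×104
  ... = 10792×(-278) + 29128×(103)
Scale by 1384/8 = 173: (p₀, q₀) = (-48094, 17819).
General solution: p = -48094 + 3641t, q = 17819 - 1349t for integer t.
p ≥ 0: smallest is -48094 mod 3641 = 2880 (at t = 14), with q = -1067.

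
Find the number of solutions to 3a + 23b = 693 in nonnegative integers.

gcd(23, 3) = 1.
By Bézout, 3×(8) + 23×(-1) = 1.
One solution: (1, 30).
General: a = 1 + 23t, b = 30 - 3t.
a ≥ 0 ⇒ t ≥ 0; b ≥ 0 ⇒ t ≤ 10. So t ∈ [0, 10]: 11 solutions.

11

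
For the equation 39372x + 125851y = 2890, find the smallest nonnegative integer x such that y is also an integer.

gcd(125851, 39372):
  125851 = 3×39372 + 7735
  39372 = 5×7735 + 697
  7735 = 11×697 + 68
  697 = 10×68 + 17
  68 = 4×17
so gcd(125851, 39372) = 17.
17 divides 2890, so solutions exist.
Back-substitute for Bézout coefficients:
  17 = 697 - 10×68
  ... = 39372×(1806) + 125851×(-565)
Scale by 2890/17 = 170: (x₀, y₀) = (307020, -96050).
General solution: x = 307020 + 7403t, y = -96050 - 2316t for integer t.
x ≥ 0: smallest is 307020 mod 7403 = 3497 (at t = -41), with y = -1094.

3497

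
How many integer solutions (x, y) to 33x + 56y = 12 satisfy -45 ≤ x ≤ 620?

12

gcd(56, 33) = 1.
By Bézout, 33×(17) + 56×(-10) = 1.
Particular solution: (36, -21).
General solution: x = 36 + 56t, y = -21 - 33t for integer t.
-45 ≤ 36 + 56t ≤ 620 gives t ∈ [-1, 10], which is 12 values.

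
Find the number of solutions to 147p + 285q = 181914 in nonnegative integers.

gcd(285, 147):
  285 = 1*147 + 138
  147 = 1*138 + 9
  138 = 15*9 + 3
  9 = 3*3
so gcd(285, 147) = 3.
Back-substitute for Bézout coefficients:
  3 = 138 - 15*9
  ... = 147*(-31) + 285*(16)
Scale by 60638: one solution is (-1879778, 970208). Reduce p mod 95: (82, 596).
General: p = 82 + 95t, q = 596 - 49t.
p ≥ 0 ⇒ t ≥ 0; q ≥ 0 ⇒ t ≤ 12. So t ∈ [0, 12]: 13 solutions.

13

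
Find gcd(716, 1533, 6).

1

gcd(1533, 716) = 1.
gcd(1, 6) = 1.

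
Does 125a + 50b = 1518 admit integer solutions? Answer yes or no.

no

gcd(125, 50) = 25  (125 = 2*50 + 25, 50 = 2*25).
25 does not divide 1518 (remainder 18), so no integer solutions.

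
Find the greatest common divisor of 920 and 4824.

gcd(4824, 920) = 8  (4824 = 5·920 + 224, 920 = 4·224 + 24, 224 = 9·24 + 8, 24 = 3·8).

8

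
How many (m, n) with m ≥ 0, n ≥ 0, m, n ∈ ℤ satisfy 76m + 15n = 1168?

gcd(76, 15) = 1.
By Bézout, 76×(1) + 15×(-5) = 1.
One solution: (13, 12).
General: m = 13 + 15t, n = 12 - 76t.
m ≥ 0 ⇒ t ≥ 0; n ≥ 0 ⇒ t ≤ 0. So t ∈ [0, 0]: 1 solution.

1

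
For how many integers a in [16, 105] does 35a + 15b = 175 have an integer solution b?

30

gcd(35, 15) = 5.
By Bézout, 35·(1) + 15·(-2) = 5.
Particular solution: (2, 7).
General solution: a = 2 + 3t, b = 7 - 7t for integer t.
16 ≤ 2 + 3t ≤ 105 gives t ∈ [5, 34], which is 30 values.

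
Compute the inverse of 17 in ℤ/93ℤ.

11

gcd(93, 17):
  93 = 5*17 + 8
  17 = 2*8 + 1
  8 = 8*1
so gcd(93, 17) = 1.
Back-substitute for Bézout coefficients:
  1 = 17 - 2*8
  ... = 17*(11) + 93*(-2)
So 17*11 ≡ 1 (mod 93), and 11 mod 93 = 11.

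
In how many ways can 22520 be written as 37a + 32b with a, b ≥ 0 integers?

19

gcd(37, 32) = 1.
By Bézout, 37×(13) + 32×(-15) = 1.
One solution: (24, 676).
General: a = 24 + 32t, b = 676 - 37t.
a ≥ 0 ⇒ t ≥ 0; b ≥ 0 ⇒ t ≤ 18. So t ∈ [0, 18]: 19 solutions.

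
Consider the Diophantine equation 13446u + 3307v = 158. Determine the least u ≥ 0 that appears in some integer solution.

1366

gcd(13446, 3307) = 1  (13446 = 4·3307 + 218, 3307 = 15·218 + 37, 218 = 5·37 + 33, 37 = 1·33 + 4, 33 = 8·4 + 1, 4 = 4·1).
1 divides 158, so solutions exist.
Back-substituting, 13446·(804) + 3307·(-3269) = 1.
Scale by 158/1 = 158: (u₀, v₀) = (127032, -516502).
General solution: u = 127032 + 3307t, v = -516502 - 13446t for integer t.
u ≥ 0: smallest is 127032 mod 3307 = 1366 (at t = -38), with v = -5554.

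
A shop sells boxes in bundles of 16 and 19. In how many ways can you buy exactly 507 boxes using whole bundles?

Need nonnegative integers with 16j + 19k = 507.
gcd(16, 19) = 1, and 16·(6) + 19·(-5) = 1.
So (j₀, k₀) = (3042, -2535); general j = 3042 + 19t, k = -2535 - 16t.
j ≥ 0 ⇒ t ≥ -160; k ≥ 0 ⇒ t ≤ -159. That's 2 values of t.

2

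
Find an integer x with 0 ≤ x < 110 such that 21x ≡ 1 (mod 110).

gcd(110, 21) = 1.
By Bézout, 21·(21) + 110·(-4) = 1.
So 21·21 ≡ 1 (mod 110), and 21 mod 110 = 21.

21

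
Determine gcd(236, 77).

1

gcd(236, 77):
  236 = 3×77 + 5
  77 = 15×5 + 2
  5 = 2×2 + 1
  2 = 2×1
so gcd(236, 77) = 1.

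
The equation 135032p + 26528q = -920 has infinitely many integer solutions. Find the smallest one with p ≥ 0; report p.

1275

gcd(135032, 26528):
  135032 = 5×26528 + 2392
  26528 = 11×2392 + 216
  2392 = 11×216 + 16
  216 = 13×16 + 8
  16 = 2×8
so gcd(135032, 26528) = 8.
8 divides -920, so solutions exist.
Back-substitute for Bézout coefficients:
  8 = 216 - 13×16
  ... = 135032×(-1597) + 26528×(8129)
Scale by -920/8 = -115: (p₀, q₀) = (183655, -934835).
General solution: p = 183655 + 3316t, q = -934835 - 16879t for integer t.
p ≥ 0: smallest is 183655 mod 3316 = 1275 (at t = -55), with q = -6490.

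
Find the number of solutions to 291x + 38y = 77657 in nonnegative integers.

7

gcd(291, 38):
  291 = 7·38 + 25
  38 = 1·25 + 13
  25 = 1·13 + 12
  13 = 1·12 + 1
  12 = 12·1
so gcd(291, 38) = 1.
Back-substitute for Bézout coefficients:
  1 = 13 - 1·12
  ... = 291·(-3) + 38·(23)
Scale by 77657: one solution is (-232971, 1786111). Reduce x mod 38: (7, 1990).
General: x = 7 + 38t, y = 1990 - 291t.
x ≥ 0 ⇒ t ≥ 0; y ≥ 0 ⇒ t ≤ 6. So t ∈ [0, 6]: 7 solutions.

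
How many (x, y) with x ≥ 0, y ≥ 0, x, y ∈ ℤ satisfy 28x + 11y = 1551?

6

gcd(28, 11) = 1  (28 = 2×11 + 6, 11 = 1×6 + 5, 6 = 1×5 + 1, 5 = 5×1).
Back-substituting, 28×(2) + 11×(-5) = 1.
Scale by 1551: one solution is (3102, -7755). Reduce x mod 11: (0, 141).
General: x = 0 + 11t, y = 141 - 28t.
x ≥ 0 ⇒ t ≥ 0; y ≥ 0 ⇒ t ≤ 5. So t ∈ [0, 5]: 6 solutions.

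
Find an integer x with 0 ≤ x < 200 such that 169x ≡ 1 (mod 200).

gcd(200, 169) = 1  (200 = 1×169 + 31, 169 = 5×31 + 14, 31 = 2×14 + 3, 14 = 4×3 + 2, 3 = 1×2 + 1, 2 = 2×1).
Back-substituting, 169×(-71) + 200×(60) = 1.
So 169×-71 ≡ 1 (mod 200), and -71 mod 200 = 129.

129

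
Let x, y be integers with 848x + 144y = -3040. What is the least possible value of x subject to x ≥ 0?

gcd(848, 144):
  848 = 5*144 + 128
  144 = 1*128 + 16
  128 = 8*16
so gcd(848, 144) = 16.
16 divides -3040, so solutions exist.
Back-substitute for Bézout coefficients:
  16 = 144 - 1*128
  ... = 848*(-1) + 144*(6)
Scale by -3040/16 = -190: (x₀, y₀) = (190, -1140).
General solution: x = 190 + 9t, y = -1140 - 53t for integer t.
x ≥ 0: smallest is 190 mod 9 = 1 (at t = -21), with y = -27.

1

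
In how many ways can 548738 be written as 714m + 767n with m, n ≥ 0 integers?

1

gcd(767, 714):
  767 = 1·714 + 53
  714 = 13·53 + 25
  53 = 2·25 + 3
  25 = 8·3 + 1
  3 = 3·1
so gcd(767, 714) = 1.
Back-substitute for Bézout coefficients:
  1 = 25 - 8·3
  ... = 714·(246) + 767·(-229)
Scale by 548738: one solution is (134989548, -125661002). Reduce m mod 767: (616, 142).
General: m = 616 + 767t, n = 142 - 714t.
m ≥ 0 ⇒ t ≥ 0; n ≥ 0 ⇒ t ≤ 0. So t ∈ [0, 0]: 1 solution.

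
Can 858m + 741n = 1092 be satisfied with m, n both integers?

gcd(858, 741):
  858 = 1*741 + 117
  741 = 6*117 + 39
  117 = 3*39
so gcd(858, 741) = 39.
39 divides 1092, so integer solutions exist.

yes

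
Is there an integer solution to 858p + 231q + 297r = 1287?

gcd(858, 231) = 33  (858 = 3·231 + 165, 231 = 1·165 + 66, 165 = 2·66 + 33, 66 = 2·33).
gcd(33, 297) = 33.
33 divides 1287, so integer solutions exist.

yes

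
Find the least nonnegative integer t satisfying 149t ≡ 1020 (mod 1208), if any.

gcd(1208, 149) = 1.
1 divides 1020, so solutions exist.
By Bézout, 149×(-227) + 1208×(28) = 1.
So 149×(-227) ≡ 1 (mod 1208); multiply by 1020: t ≡ -231540 (mod 1208).
Smallest nonnegative: t = -231540 mod 1208 = 396.

396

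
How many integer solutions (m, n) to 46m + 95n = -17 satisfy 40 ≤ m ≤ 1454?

gcd(95, 46) = 1  (95 = 2·46 + 3, 46 = 15·3 + 1, 3 = 3·1).
Back-substituting, 46·(31) + 95·(-15) = 1.
Scale by -17: particular solution (-527, 255); reduce m mod 95: (43, -21).
General solution: m = 43 + 95t, n = -21 - 46t for integer t.
40 ≤ 43 + 95t ≤ 1454 gives t ∈ [0, 14], which is 15 values.

15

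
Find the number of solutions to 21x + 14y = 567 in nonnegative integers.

gcd(21, 14) = 7  (21 = 1·14 + 7, 14 = 2·7).
Back-substituting, 21·(1) + 14·(-1) = 7.
Scale by 81: one solution is (81, -81). Reduce x mod 2: (1, 39).
General: x = 1 + 2t, y = 39 - 3t.
x ≥ 0 ⇒ t ≥ 0; y ≥ 0 ⇒ t ≤ 13. So t ∈ [0, 13]: 14 solutions.

14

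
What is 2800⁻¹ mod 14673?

gcd(14673, 2800) = 1  (14673 = 5·2800 + 673, 2800 = 4·673 + 108, 673 = 6·108 + 25, 108 = 4·25 + 8, 25 = 3·8 + 1, 8 = 8·1).
Back-substituting, 2800·(-1766) + 14673·(337) = 1.
So 2800·-1766 ≡ 1 (mod 14673), and -1766 mod 14673 = 12907.

12907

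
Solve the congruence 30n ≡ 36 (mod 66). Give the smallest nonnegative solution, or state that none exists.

10

gcd(66, 30):
  66 = 2·30 + 6
  30 = 5·6
so gcd(66, 30) = 6.
6 divides 36, so solutions exist.
Back-substitute for Bézout coefficients:
  6 = 66 - 2·30
  ... = 30·(-2) + 66·(1)
So 30·(-2) ≡ 6 (mod 66); multiply by 6: n ≡ -12 (mod 11).
Smallest nonnegative: n = -12 mod 11 = 10.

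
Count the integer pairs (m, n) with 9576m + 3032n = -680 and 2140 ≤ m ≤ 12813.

gcd(9576, 3032):
  9576 = 3×3032 + 480
  3032 = 6×480 + 152
  480 = 3×152 + 24
  152 = 6×24 + 8
  24 = 3×8
so gcd(9576, 3032) = 8.
Back-substitute for Bézout coefficients:
  8 = 152 - 6×24
  ... = 9576×(-120) + 3032×(379)
Scale by -85: particular solution (10200, -32215); reduce m mod 379: (346, -1093).
General solution: m = 346 + 379t, n = -1093 - 1197t for integer t.
2140 ≤ 346 + 379t ≤ 12813 gives t ∈ [5, 32], which is 28 values.

28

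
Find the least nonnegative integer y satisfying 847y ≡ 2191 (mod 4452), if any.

565

gcd(4452, 847) = 7.
7 divides 2191, so solutions exist.
By Bézout, 847×(205) + 4452×(-39) = 7.
So 847×(205) ≡ 7 (mod 4452); multiply by 313: y ≡ 64165 (mod 636).
Smallest nonnegative: y = 64165 mod 636 = 565.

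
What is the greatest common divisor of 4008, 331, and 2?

gcd(4008, 331) = 1  (4008 = 12*331 + 36, 331 = 9*36 + 7, 36 = 5*7 + 1, 7 = 7*1).
gcd(1, 2) = 1.

1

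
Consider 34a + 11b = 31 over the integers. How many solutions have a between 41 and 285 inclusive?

gcd(34, 11):
  34 = 3×11 + 1
  11 = 11×1
so gcd(34, 11) = 1.
Back-substitute for Bézout coefficients:
  1 = 34 - 3×11
  ... = 34×(1) + 11×(-3)
Scale by 31: particular solution (31, -93); reduce a mod 11: (9, -25).
General solution: a = 9 + 11t, b = -25 - 34t for integer t.
41 ≤ 9 + 11t ≤ 285 gives t ∈ [3, 25], which is 23 values.

23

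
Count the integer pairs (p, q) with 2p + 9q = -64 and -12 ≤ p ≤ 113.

14

gcd(9, 2):
  9 = 4·2 + 1
  2 = 2·1
so gcd(9, 2) = 1.
Back-substitute for Bézout coefficients:
  1 = 9 - 4·2
  ... = 2·(-4) + 9·(1)
Scale by -64: particular solution (256, -64); reduce p mod 9: (4, -8).
General solution: p = 4 + 9t, q = -8 - 2t for integer t.
-12 ≤ 4 + 9t ≤ 113 gives t ∈ [-1, 12], which is 14 values.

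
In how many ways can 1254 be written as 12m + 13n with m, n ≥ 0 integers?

gcd(13, 12) = 1  (13 = 1×12 + 1, 12 = 12×1).
Back-substituting, 12×(-1) + 13×(1) = 1.
Scale by 1254: one solution is (-1254, 1254). Reduce m mod 13: (7, 90).
General: m = 7 + 13t, n = 90 - 12t.
m ≥ 0 ⇒ t ≥ 0; n ≥ 0 ⇒ t ≤ 7. So t ∈ [0, 7]: 8 solutions.

8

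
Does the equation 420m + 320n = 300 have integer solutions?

gcd(420, 320) = 20.
20 divides 300, so integer solutions exist.

yes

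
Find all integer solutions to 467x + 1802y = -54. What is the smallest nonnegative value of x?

gcd(1802, 467) = 1.
1 divides -54, so solutions exist.
By Bézout, 467·(355) + 1802·(-92) = 1.
Scale by -54/1 = -54: (x₀, y₀) = (-19170, 4968).
General solution: x = -19170 + 1802t, y = 4968 - 467t for integer t.
x ≥ 0: smallest is -19170 mod 1802 = 652 (at t = 11), with y = -169.

652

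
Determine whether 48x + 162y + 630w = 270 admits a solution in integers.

yes

gcd(162, 48) = 6  (162 = 3·48 + 18, 48 = 2·18 + 12, 18 = 1·12 + 6, 12 = 2·6).
gcd(6, 630) = 6.
6 divides 270, so integer solutions exist.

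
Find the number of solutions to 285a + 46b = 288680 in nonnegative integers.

22

gcd(285, 46) = 1.
By Bézout, 285×(-5) + 46×(31) = 1.
One solution: (34, 6065).
General: a = 34 + 46t, b = 6065 - 285t.
a ≥ 0 ⇒ t ≥ 0; b ≥ 0 ⇒ t ≤ 21. So t ∈ [0, 21]: 22 solutions.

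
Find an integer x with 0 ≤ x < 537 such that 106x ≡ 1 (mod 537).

gcd(537, 106):
  537 = 5*106 + 7
  106 = 15*7 + 1
  7 = 7*1
so gcd(537, 106) = 1.
Back-substitute for Bézout coefficients:
  1 = 106 - 15*7
  ... = 106*(76) + 537*(-15)
So 106*76 ≡ 1 (mod 537), and 76 mod 537 = 76.

76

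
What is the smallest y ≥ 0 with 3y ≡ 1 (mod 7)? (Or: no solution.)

gcd(7, 3) = 1.
1 divides 1, so solutions exist.
By Bézout, 3·(-2) + 7·(1) = 1.
So 3·(-2) ≡ 1 (mod 7); multiply by 1: y ≡ -2 (mod 7).
Smallest nonnegative: y = -2 mod 7 = 5.

5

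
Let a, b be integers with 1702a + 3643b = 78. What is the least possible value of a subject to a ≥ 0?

2804

gcd(3643, 1702):
  3643 = 2·1702 + 239
  1702 = 7·239 + 29
  239 = 8·29 + 7
  29 = 4·7 + 1
  7 = 7·1
so gcd(3643, 1702) = 1.
1 divides 78, so solutions exist.
Back-substitute for Bézout coefficients:
  1 = 29 - 4·7
  ... = 1702·(503) + 3643·(-235)
Scale by 78/1 = 78: (a₀, b₀) = (39234, -18330).
General solution: a = 39234 + 3643t, b = -18330 - 1702t for integer t.
a ≥ 0: smallest is 39234 mod 3643 = 2804 (at t = -10), with b = -1310.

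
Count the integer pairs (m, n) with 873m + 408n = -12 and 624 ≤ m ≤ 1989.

10

gcd(873, 408):
  873 = 2×408 + 57
  408 = 7×57 + 9
  57 = 6×9 + 3
  9 = 3×3
so gcd(873, 408) = 3.
Back-substitute for Bézout coefficients:
  3 = 57 - 6×9
  ... = 873×(43) + 408×(-92)
Scale by -4: particular solution (-172, 368); reduce m mod 136: (100, -214).
General solution: m = 100 + 136t, n = -214 - 291t for integer t.
624 ≤ 100 + 136t ≤ 1989 gives t ∈ [4, 13], which is 10 values.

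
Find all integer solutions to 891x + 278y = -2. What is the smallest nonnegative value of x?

gcd(891, 278):
  891 = 3·278 + 57
  278 = 4·57 + 50
  57 = 1·50 + 7
  50 = 7·7 + 1
  7 = 7·1
so gcd(891, 278) = 1.
1 divides -2, so solutions exist.
Back-substitute for Bézout coefficients:
  1 = 50 - 7·7
  ... = 891·(-39) + 278·(125)
Scale by -2/1 = -2: (x₀, y₀) = (78, -250).
General solution: x = 78 + 278t, y = -250 - 891t for integer t.
x ≥ 0: smallest is 78 mod 278 = 78 (at t = 0), with y = -250.

78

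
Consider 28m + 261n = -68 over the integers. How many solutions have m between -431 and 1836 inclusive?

9

gcd(261, 28) = 1  (261 = 9·28 + 9, 28 = 3·9 + 1, 9 = 9·1).
Back-substituting, 28·(28) + 261·(-3) = 1.
Scale by -68: particular solution (-1904, 204); reduce m mod 261: (184, -20).
General solution: m = 184 + 261t, n = -20 - 28t for integer t.
-431 ≤ 184 + 261t ≤ 1836 gives t ∈ [-2, 6], which is 9 values.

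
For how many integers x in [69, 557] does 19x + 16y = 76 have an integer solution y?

gcd(19, 16):
  19 = 1*16 + 3
  16 = 5*3 + 1
  3 = 3*1
so gcd(19, 16) = 1.
Back-substitute for Bézout coefficients:
  1 = 16 - 5*3
  ... = 19*(-5) + 16*(6)
Scale by 76: particular solution (-380, 456); reduce x mod 16: (4, 0).
General solution: x = 4 + 16t, y = 0 - 19t for integer t.
69 ≤ 4 + 16t ≤ 557 gives t ∈ [5, 34], which is 30 values.

30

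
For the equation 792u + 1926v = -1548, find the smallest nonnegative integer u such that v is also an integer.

gcd(1926, 792) = 18  (1926 = 2×792 + 342, 792 = 2×342 + 108, 342 = 3×108 + 18, 108 = 6×18).
18 divides -1548, so solutions exist.
Back-substituting, 792×(-17) + 1926×(7) = 18.
Scale by -1548/18 = -86: (u₀, v₀) = (1462, -602).
General solution: u = 1462 + 107t, v = -602 - 44t for integer t.
u ≥ 0: smallest is 1462 mod 107 = 71 (at t = -13), with v = -30.

71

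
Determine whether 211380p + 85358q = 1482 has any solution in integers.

gcd(211380, 85358) = 26  (211380 = 2*85358 + 40664, 85358 = 2*40664 + 4030, 40664 = 10*4030 + 364, 4030 = 11*364 + 26, 364 = 14*26).
26 divides 1482, so integer solutions exist.

yes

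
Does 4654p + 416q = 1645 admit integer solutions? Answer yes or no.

gcd(4654, 416) = 26  (4654 = 11*416 + 78, 416 = 5*78 + 26, 78 = 3*26).
26 does not divide 1645 (remainder 7), so no integer solutions.

no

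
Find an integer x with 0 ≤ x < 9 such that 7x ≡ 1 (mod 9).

gcd(9, 7) = 1.
By Bézout, 7·(4) + 9·(-3) = 1.
So 7·4 ≡ 1 (mod 9), and 4 mod 9 = 4.

4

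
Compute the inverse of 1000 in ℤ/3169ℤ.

225

gcd(3169, 1000) = 1.
By Bézout, 1000·(225) + 3169·(-71) = 1.
So 1000·225 ≡ 1 (mod 3169), and 225 mod 3169 = 225.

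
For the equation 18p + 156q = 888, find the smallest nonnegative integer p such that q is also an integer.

6

gcd(156, 18):
  156 = 8·18 + 12
  18 = 1·12 + 6
  12 = 2·6
so gcd(156, 18) = 6.
6 divides 888, so solutions exist.
Back-substitute for Bézout coefficients:
  6 = 18 - 1·12
  ... = 18·(9) + 156·(-1)
Scale by 888/6 = 148: (p₀, q₀) = (1332, -148).
General solution: p = 1332 + 26t, q = -148 - 3t for integer t.
p ≥ 0: smallest is 1332 mod 26 = 6 (at t = -51), with q = 5.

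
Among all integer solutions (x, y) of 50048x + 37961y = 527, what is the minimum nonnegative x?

468

gcd(50048, 37961) = 17  (50048 = 1*37961 + 12087, 37961 = 3*12087 + 1700, 12087 = 7*1700 + 187, 1700 = 9*187 + 17, 187 = 11*17).
17 divides 527, so solutions exist.
Back-substituting, 50048*(-201) + 37961*(265) = 17.
Scale by 527/17 = 31: (x₀, y₀) = (-6231, 8215).
General solution: x = -6231 + 2233t, y = 8215 - 2944t for integer t.
x ≥ 0: smallest is -6231 mod 2233 = 468 (at t = 3), with y = -617.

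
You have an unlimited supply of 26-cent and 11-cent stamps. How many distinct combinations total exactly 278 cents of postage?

Need nonnegative integers with 26j + 11k = 278.
gcd(26, 11) = 1, and 26·(3) + 11·(-7) = 1.
So (j₀, k₀) = (834, -1946); general j = 834 + 11t, k = -1946 - 26t.
j ≥ 0 ⇒ t ≥ -75; k ≥ 0 ⇒ t ≤ -75. That's 1 value of t.

1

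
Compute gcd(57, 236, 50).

1

gcd(236, 57) = 1.
gcd(1, 50) = 1.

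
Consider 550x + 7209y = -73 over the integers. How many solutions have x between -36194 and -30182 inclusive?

1

gcd(7209, 550):
  7209 = 13·550 + 59
  550 = 9·59 + 19
  59 = 3·19 + 2
  19 = 9·2 + 1
  2 = 2·1
so gcd(7209, 550) = 1.
Back-substitute for Bézout coefficients:
  1 = 19 - 9·2
  ... = 550·(3421) + 7209·(-261)
Scale by -73: particular solution (-249733, 19053); reduce x mod 7209: (2582, -197).
General solution: x = 2582 + 7209t, y = -197 - 550t for integer t.
-36194 ≤ 2582 + 7209t ≤ -30182 gives t ∈ [-5, -5], which is 1 value.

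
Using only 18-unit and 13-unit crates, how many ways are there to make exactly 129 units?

1

Need nonnegative integers with 18j + 13k = 129.
gcd(18, 13) = 1, and 18·(-5) + 13·(7) = 1.
So (j₀, k₀) = (-645, 903); general j = -645 + 13t, k = 903 - 18t.
j ≥ 0 ⇒ t ≥ 50; k ≥ 0 ⇒ t ≤ 50. That's 1 value of t.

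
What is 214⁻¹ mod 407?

97

gcd(407, 214):
  407 = 1×214 + 193
  214 = 1×193 + 21
  193 = 9×21 + 4
  21 = 5×4 + 1
  4 = 4×1
so gcd(407, 214) = 1.
Back-substitute for Bézout coefficients:
  1 = 21 - 5×4
  ... = 214×(97) + 407×(-51)
So 214×97 ≡ 1 (mod 407), and 97 mod 407 = 97.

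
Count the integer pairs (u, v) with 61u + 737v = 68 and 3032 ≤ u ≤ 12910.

14

gcd(737, 61) = 1  (737 = 12*61 + 5, 61 = 12*5 + 1, 5 = 5*1).
Back-substituting, 61*(145) + 737*(-12) = 1.
Scale by 68: particular solution (9860, -816); reduce u mod 737: (279, -23).
General solution: u = 279 + 737t, v = -23 - 61t for integer t.
3032 ≤ 279 + 737t ≤ 12910 gives t ∈ [4, 17], which is 14 values.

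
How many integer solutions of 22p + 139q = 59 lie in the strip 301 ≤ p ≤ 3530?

gcd(139, 22):
  139 = 6*22 + 7
  22 = 3*7 + 1
  7 = 7*1
so gcd(139, 22) = 1.
Back-substitute for Bézout coefficients:
  1 = 22 - 3*7
  ... = 22*(19) + 139*(-3)
Scale by 59: particular solution (1121, -177); reduce p mod 139: (9, -1).
General solution: p = 9 + 139t, q = -1 - 22t for integer t.
301 ≤ 9 + 139t ≤ 3530 gives t ∈ [3, 25], which is 23 values.

23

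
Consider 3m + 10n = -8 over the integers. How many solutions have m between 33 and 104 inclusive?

8

gcd(10, 3) = 1.
By Bézout, 3×(-3) + 10×(1) = 1.
Particular solution: (4, -2).
General solution: m = 4 + 10t, n = -2 - 3t for integer t.
33 ≤ 4 + 10t ≤ 104 gives t ∈ [3, 10], which is 8 values.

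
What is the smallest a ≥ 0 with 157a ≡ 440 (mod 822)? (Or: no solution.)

gcd(822, 157) = 1.
1 divides 440, so solutions exist.
By Bézout, 157×(-89) + 822×(17) = 1.
So 157×(-89) ≡ 1 (mod 822); multiply by 440: a ≡ -39160 (mod 822).
Smallest nonnegative: a = -39160 mod 822 = 296.

296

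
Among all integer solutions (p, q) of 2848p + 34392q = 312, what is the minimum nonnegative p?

3804

gcd(34392, 2848):
  34392 = 12*2848 + 216
  2848 = 13*216 + 40
  216 = 5*40 + 16
  40 = 2*16 + 8
  16 = 2*8
so gcd(34392, 2848) = 8.
8 divides 312, so solutions exist.
Back-substitute for Bézout coefficients:
  8 = 40 - 2*16
  ... = 2848*(1751) + 34392*(-145)
Scale by 312/8 = 39: (p₀, q₀) = (68289, -5655).
General solution: p = 68289 + 4299t, q = -5655 - 356t for integer t.
p ≥ 0: smallest is 68289 mod 4299 = 3804 (at t = -15), with q = -315.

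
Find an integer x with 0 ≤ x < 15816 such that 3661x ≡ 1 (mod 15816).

1309

gcd(15816, 3661) = 1.
By Bézout, 3661×(1309) + 15816×(-303) = 1.
So 3661×1309 ≡ 1 (mod 15816), and 1309 mod 15816 = 1309.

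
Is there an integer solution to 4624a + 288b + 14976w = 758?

no

gcd(4624, 288):
  4624 = 16·288 + 16
  288 = 18·16
so gcd(4624, 288) = 16.
gcd(16, 14976) = 16.
16 does not divide 758 (remainder 6), so no integer solutions.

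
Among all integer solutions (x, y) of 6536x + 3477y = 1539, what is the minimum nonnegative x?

gcd(6536, 3477):
  6536 = 1·3477 + 3059
  3477 = 1·3059 + 418
  3059 = 7·418 + 133
  418 = 3·133 + 19
  133 = 7·19
so gcd(6536, 3477) = 19.
19 divides 1539, so solutions exist.
Back-substitute for Bézout coefficients:
  19 = 418 - 3·133
  ... = 6536·(-25) + 3477·(47)
Scale by 1539/19 = 81: (x₀, y₀) = (-2025, 3807).
General solution: x = -2025 + 183t, y = 3807 - 344t for integer t.
x ≥ 0: smallest is -2025 mod 183 = 171 (at t = 12), with y = -321.

171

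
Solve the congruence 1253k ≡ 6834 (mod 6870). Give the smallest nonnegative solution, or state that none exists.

gcd(6870, 1253) = 1.
1 divides 6834, so solutions exist.
By Bézout, 1253×(2237) + 6870×(-408) = 1.
So 1253×(2237) ≡ 1 (mod 6870); multiply by 6834: k ≡ 15287658 (mod 6870).
Smallest nonnegative: k = 15287658 mod 6870 = 1908.

1908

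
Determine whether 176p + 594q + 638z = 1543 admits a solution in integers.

no

gcd(594, 176) = 22  (594 = 3·176 + 66, 176 = 2·66 + 44, 66 = 1·44 + 22, 44 = 2·22).
gcd(22, 638) = 22.
22 does not divide 1543 (remainder 3), so no integer solutions.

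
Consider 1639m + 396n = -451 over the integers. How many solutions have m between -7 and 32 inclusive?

1

gcd(1639, 396) = 11  (1639 = 4×396 + 55, 396 = 7×55 + 11, 55 = 5×11).
Back-substituting, 1639×(-7) + 396×(29) = 11.
Scale by -41: particular solution (287, -1189); reduce m mod 36: (35, -146).
General solution: m = 35 + 36t, n = -146 - 149t for integer t.
-7 ≤ 35 + 36t ≤ 32 gives t ∈ [-1, -1], which is 1 value.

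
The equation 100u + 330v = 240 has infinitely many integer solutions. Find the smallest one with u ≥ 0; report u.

gcd(330, 100) = 10  (330 = 3×100 + 30, 100 = 3×30 + 10, 30 = 3×10).
10 divides 240, so solutions exist.
Back-substituting, 100×(10) + 330×(-3) = 10.
Scale by 240/10 = 24: (u₀, v₀) = (240, -72).
General solution: u = 240 + 33t, v = -72 - 10t for integer t.
u ≥ 0: smallest is 240 mod 33 = 9 (at t = -7), with v = -2.

9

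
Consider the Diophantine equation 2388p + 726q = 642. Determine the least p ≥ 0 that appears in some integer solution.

gcd(2388, 726):
  2388 = 3*726 + 210
  726 = 3*210 + 96
  210 = 2*96 + 18
  96 = 5*18 + 6
  18 = 3*6
so gcd(2388, 726) = 6.
6 divides 642, so solutions exist.
Back-substitute for Bézout coefficients:
  6 = 96 - 5*18
  ... = 2388*(-38) + 726*(125)
Scale by 642/6 = 107: (p₀, q₀) = (-4066, 13375).
General solution: p = -4066 + 121t, q = 13375 - 398t for integer t.
p ≥ 0: smallest is -4066 mod 121 = 48 (at t = 34), with q = -157.

48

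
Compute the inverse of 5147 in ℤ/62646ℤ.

gcd(62646, 5147):
  62646 = 12·5147 + 882
  5147 = 5·882 + 737
  882 = 1·737 + 145
  737 = 5·145 + 12
  145 = 12·12 + 1
  12 = 12·1
so gcd(62646, 5147) = 1.
Back-substitute for Bézout coefficients:
  1 = 145 - 12·12
  ... = 5147·(-5185) + 62646·(426)
So 5147·-5185 ≡ 1 (mod 62646), and -5185 mod 62646 = 57461.

57461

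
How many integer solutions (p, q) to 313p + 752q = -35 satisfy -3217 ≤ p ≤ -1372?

gcd(752, 313) = 1.
By Bézout, 313·(185) + 752·(-77) = 1.
Particular solution: (293, -122).
General solution: p = 293 + 752t, q = -122 - 313t for integer t.
-3217 ≤ 293 + 752t ≤ -1372 gives t ∈ [-4, -3], which is 2 values.

2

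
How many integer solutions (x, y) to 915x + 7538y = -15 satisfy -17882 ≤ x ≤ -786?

2

gcd(7538, 915):
  7538 = 8·915 + 218
  915 = 4·218 + 43
  218 = 5·43 + 3
  43 = 14·3 + 1
  3 = 3·1
so gcd(7538, 915) = 1.
Back-substitute for Bézout coefficients:
  1 = 43 - 14·3
  ... = 915·(2455) + 7538·(-298)
Scale by -15: particular solution (-36825, 4470); reduce x mod 7538: (865, -105).
General solution: x = 865 + 7538t, y = -105 - 915t for integer t.
-17882 ≤ 865 + 7538t ≤ -786 gives t ∈ [-2, -1], which is 2 values.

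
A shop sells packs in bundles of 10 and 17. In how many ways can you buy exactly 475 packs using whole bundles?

Need nonnegative integers with 10j + 17k = 475.
gcd(10, 17) = 1, and 10·(-5) + 17·(3) = 1.
So (j₀, k₀) = (-2375, 1425); general j = -2375 + 17t, k = 1425 - 10t.
j ≥ 0 ⇒ t ≥ 140; k ≥ 0 ⇒ t ≤ 142. That's 3 values of t.

3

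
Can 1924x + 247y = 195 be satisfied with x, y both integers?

gcd(1924, 247) = 13  (1924 = 7·247 + 195, 247 = 1·195 + 52, 195 = 3·52 + 39, 52 = 1·39 + 13, 39 = 3·13).
13 divides 195, so integer solutions exist.

yes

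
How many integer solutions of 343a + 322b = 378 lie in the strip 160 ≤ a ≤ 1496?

29

gcd(343, 322):
  343 = 1*322 + 21
  322 = 15*21 + 7
  21 = 3*7
so gcd(343, 322) = 7.
Back-substitute for Bézout coefficients:
  7 = 322 - 15*21
  ... = 343*(-15) + 322*(16)
Scale by 54: particular solution (-810, 864); reduce a mod 46: (18, -18).
General solution: a = 18 + 46t, b = -18 - 49t for integer t.
160 ≤ 18 + 46t ≤ 1496 gives t ∈ [4, 32], which is 29 values.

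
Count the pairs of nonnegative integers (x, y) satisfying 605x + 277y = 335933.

2

gcd(605, 277) = 1  (605 = 2×277 + 51, 277 = 5×51 + 22, 51 = 2×22 + 7, 22 = 3×7 + 1, 7 = 7×1).
Back-substituting, 605×(-38) + 277×(83) = 1.
Scale by 335933: one solution is (-12765454, 27882439). Reduce x mod 277: (91, 1014).
General: x = 91 + 277t, y = 1014 - 605t.
x ≥ 0 ⇒ t ≥ 0; y ≥ 0 ⇒ t ≤ 1. So t ∈ [0, 1]: 2 solutions.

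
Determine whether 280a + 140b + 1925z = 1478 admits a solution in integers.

no

gcd(280, 140):
  280 = 2·140
so gcd(280, 140) = 140.
gcd(140, 1925) = 35.
35 does not divide 1478 (remainder 8), so no integer solutions.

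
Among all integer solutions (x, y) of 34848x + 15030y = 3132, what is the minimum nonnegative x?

189

gcd(34848, 15030):
  34848 = 2×15030 + 4788
  15030 = 3×4788 + 666
  4788 = 7×666 + 126
  666 = 5×126 + 36
  126 = 3×36 + 18
  36 = 2×18
so gcd(34848, 15030) = 18.
18 divides 3132, so solutions exist.
Back-substitute for Bézout coefficients:
  18 = 126 - 3×36
  ... = 34848×(361) + 15030×(-837)
Scale by 3132/18 = 174: (x₀, y₀) = (62814, -145638).
General solution: x = 62814 + 835t, y = -145638 - 1936t for integer t.
x ≥ 0: smallest is 62814 mod 835 = 189 (at t = -75), with y = -438.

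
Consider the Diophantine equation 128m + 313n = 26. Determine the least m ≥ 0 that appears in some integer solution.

54

gcd(313, 128):
  313 = 2×128 + 57
  128 = 2×57 + 14
  57 = 4×14 + 1
  14 = 14×1
so gcd(313, 128) = 1.
1 divides 26, so solutions exist.
Back-substitute for Bézout coefficients:
  1 = 57 - 4×14
  ... = 128×(-22) + 313×(9)
Scale by 26/1 = 26: (m₀, n₀) = (-572, 234).
General solution: m = -572 + 313t, n = 234 - 128t for integer t.
m ≥ 0: smallest is -572 mod 313 = 54 (at t = 2), with n = -22.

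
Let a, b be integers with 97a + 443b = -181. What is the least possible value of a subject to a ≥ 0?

432

gcd(443, 97) = 1  (443 = 4*97 + 55, 97 = 1*55 + 42, 55 = 1*42 + 13, 42 = 3*13 + 3, 13 = 4*3 + 1, 3 = 3*1).
1 divides -181, so solutions exist.
Back-substituting, 97*(-137) + 443*(30) = 1.
Scale by -181/1 = -181: (a₀, b₀) = (24797, -5430).
General solution: a = 24797 + 443t, b = -5430 - 97t for integer t.
a ≥ 0: smallest is 24797 mod 443 = 432 (at t = -55), with b = -95.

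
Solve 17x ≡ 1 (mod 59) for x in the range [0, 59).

gcd(59, 17) = 1  (59 = 3·17 + 8, 17 = 2·8 + 1, 8 = 8·1).
Back-substituting, 17·(7) + 59·(-2) = 1.
So 17·7 ≡ 1 (mod 59), and 7 mod 59 = 7.

7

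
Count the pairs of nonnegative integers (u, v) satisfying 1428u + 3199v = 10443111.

16

gcd(3199, 1428) = 7.
By Bézout, 1428*(-56) + 3199*(25) = 7.
One solution: (196, 3177).
General: u = 196 + 457t, v = 3177 - 204t.
u ≥ 0 ⇒ t ≥ 0; v ≥ 0 ⇒ t ≤ 15. So t ∈ [0, 15]: 16 solutions.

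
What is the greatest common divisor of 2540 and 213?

1

gcd(2540, 213):
  2540 = 11*213 + 197
  213 = 1*197 + 16
  197 = 12*16 + 5
  16 = 3*5 + 1
  5 = 5*1
so gcd(2540, 213) = 1.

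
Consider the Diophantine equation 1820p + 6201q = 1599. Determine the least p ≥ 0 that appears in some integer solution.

345

gcd(6201, 1820) = 13  (6201 = 3*1820 + 741, 1820 = 2*741 + 338, 741 = 2*338 + 65, 338 = 5*65 + 13, 65 = 5*13).
13 divides 1599, so solutions exist.
Back-substituting, 1820*(92) + 6201*(-27) = 13.
Scale by 1599/13 = 123: (p₀, q₀) = (11316, -3321).
General solution: p = 11316 + 477t, q = -3321 - 140t for integer t.
p ≥ 0: smallest is 11316 mod 477 = 345 (at t = -23), with q = -101.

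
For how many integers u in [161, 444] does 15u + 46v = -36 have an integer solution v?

gcd(46, 15) = 1  (46 = 3*15 + 1, 15 = 15*1).
Back-substituting, 15*(-3) + 46*(1) = 1.
Scale by -36: particular solution (108, -36); reduce u mod 46: (16, -6).
General solution: u = 16 + 46t, v = -6 - 15t for integer t.
161 ≤ 16 + 46t ≤ 444 gives t ∈ [4, 9], which is 6 values.

6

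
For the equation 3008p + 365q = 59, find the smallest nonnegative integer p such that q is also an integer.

38

gcd(3008, 365) = 1  (3008 = 8*365 + 88, 365 = 4*88 + 13, 88 = 6*13 + 10, 13 = 1*10 + 3, 10 = 3*3 + 1, 3 = 3*1).
1 divides 59, so solutions exist.
Back-substituting, 3008*(112) + 365*(-923) = 1.
Scale by 59/1 = 59: (p₀, q₀) = (6608, -54457).
General solution: p = 6608 + 365t, q = -54457 - 3008t for integer t.
p ≥ 0: smallest is 6608 mod 365 = 38 (at t = -18), with q = -313.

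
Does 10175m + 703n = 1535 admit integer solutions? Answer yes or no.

gcd(10175, 703) = 37  (10175 = 14×703 + 333, 703 = 2×333 + 37, 333 = 9×37).
37 does not divide 1535 (remainder 18), so no integer solutions.

no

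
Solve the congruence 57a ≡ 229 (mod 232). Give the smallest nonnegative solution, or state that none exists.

gcd(232, 57) = 1  (232 = 4*57 + 4, 57 = 14*4 + 1, 4 = 4*1).
1 divides 229, so solutions exist.
Back-substituting, 57*(57) + 232*(-14) = 1.
So 57*(57) ≡ 1 (mod 232); multiply by 229: a ≡ 13053 (mod 232).
Smallest nonnegative: a = 13053 mod 232 = 61.

61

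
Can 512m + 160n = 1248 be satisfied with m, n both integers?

gcd(512, 160) = 32  (512 = 3·160 + 32, 160 = 5·32).
32 divides 1248, so integer solutions exist.

yes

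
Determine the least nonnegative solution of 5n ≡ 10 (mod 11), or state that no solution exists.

2

gcd(11, 5) = 1  (11 = 2*5 + 1, 5 = 5*1).
1 divides 10, so solutions exist.
Back-substituting, 5*(-2) + 11*(1) = 1.
So 5*(-2) ≡ 1 (mod 11); multiply by 10: n ≡ -20 (mod 11).
Smallest nonnegative: n = -20 mod 11 = 2.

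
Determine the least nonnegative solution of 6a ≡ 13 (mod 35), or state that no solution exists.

8

gcd(35, 6) = 1.
1 divides 13, so solutions exist.
By Bézout, 6·(6) + 35·(-1) = 1.
So 6·(6) ≡ 1 (mod 35); multiply by 13: a ≡ 78 (mod 35).
Smallest nonnegative: a = 78 mod 35 = 8.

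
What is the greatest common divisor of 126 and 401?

gcd(401, 126) = 1  (401 = 3*126 + 23, 126 = 5*23 + 11, 23 = 2*11 + 1, 11 = 11*1).

1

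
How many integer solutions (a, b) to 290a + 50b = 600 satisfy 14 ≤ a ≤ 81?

gcd(290, 50) = 10  (290 = 5*50 + 40, 50 = 1*40 + 10, 40 = 4*10).
Back-substituting, 290*(-1) + 50*(6) = 10.
Scale by 60: particular solution (-60, 360); reduce a mod 5: (0, 12).
General solution: a = 0 + 5t, b = 12 - 29t for integer t.
14 ≤ 0 + 5t ≤ 81 gives t ∈ [3, 16], which is 14 values.

14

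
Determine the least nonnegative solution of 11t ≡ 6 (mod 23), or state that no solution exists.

11

gcd(23, 11) = 1.
1 divides 6, so solutions exist.
By Bézout, 11*(-2) + 23*(1) = 1.
So 11*(-2) ≡ 1 (mod 23); multiply by 6: t ≡ -12 (mod 23).
Smallest nonnegative: t = -12 mod 23 = 11.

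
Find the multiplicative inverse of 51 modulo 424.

291

gcd(424, 51):
  424 = 8*51 + 16
  51 = 3*16 + 3
  16 = 5*3 + 1
  3 = 3*1
so gcd(424, 51) = 1.
Back-substitute for Bézout coefficients:
  1 = 16 - 5*3
  ... = 51*(-133) + 424*(16)
So 51*-133 ≡ 1 (mod 424), and -133 mod 424 = 291.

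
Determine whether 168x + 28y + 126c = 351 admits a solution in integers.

gcd(168, 28) = 28  (168 = 6×28).
gcd(28, 126) = 14.
14 does not divide 351 (remainder 1), so no integer solutions.

no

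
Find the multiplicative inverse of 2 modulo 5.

gcd(5, 2):
  5 = 2×2 + 1
  2 = 2×1
so gcd(5, 2) = 1.
Back-substitute for Bézout coefficients:
  1 = 5 - 2×2
  ... = 2×(-2) + 5×(1)
So 2×-2 ≡ 1 (mod 5), and -2 mod 5 = 3.

3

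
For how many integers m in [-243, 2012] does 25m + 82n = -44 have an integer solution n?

27

gcd(82, 25):
  82 = 3×25 + 7
  25 = 3×7 + 4
  7 = 1×4 + 3
  4 = 1×3 + 1
  3 = 3×1
so gcd(82, 25) = 1.
Back-substitute for Bézout coefficients:
  1 = 4 - 1×3
  ... = 25×(23) + 82×(-7)
Scale by -44: particular solution (-1012, 308); reduce m mod 82: (54, -17).
General solution: m = 54 + 82t, n = -17 - 25t for integer t.
-243 ≤ 54 + 82t ≤ 2012 gives t ∈ [-3, 23], which is 27 values.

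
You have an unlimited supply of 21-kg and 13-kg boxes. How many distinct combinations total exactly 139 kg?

Need nonnegative integers with 21j + 13k = 139.
gcd(21, 13) = 1, and 21·(5) + 13·(-8) = 1.
So (j₀, k₀) = (695, -1112); general j = 695 + 13t, k = -1112 - 21t.
j ≥ 0 ⇒ t ≥ -53; k ≥ 0 ⇒ t ≤ -53. That's 1 value of t.

1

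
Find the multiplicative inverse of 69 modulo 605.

114

gcd(605, 69) = 1.
By Bézout, 69·(114) + 605·(-13) = 1.
So 69·114 ≡ 1 (mod 605), and 114 mod 605 = 114.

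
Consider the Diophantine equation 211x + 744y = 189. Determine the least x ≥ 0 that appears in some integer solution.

gcd(744, 211):
  744 = 3*211 + 111
  211 = 1*111 + 100
  111 = 1*100 + 11
  100 = 9*11 + 1
  11 = 11*1
so gcd(744, 211) = 1.
1 divides 189, so solutions exist.
Back-substitute for Bézout coefficients:
  1 = 100 - 9*11
  ... = 211*(67) + 744*(-19)
Scale by 189/1 = 189: (x₀, y₀) = (12663, -3591).
General solution: x = 12663 + 744t, y = -3591 - 211t for integer t.
x ≥ 0: smallest is 12663 mod 744 = 15 (at t = -17), with y = -4.

15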